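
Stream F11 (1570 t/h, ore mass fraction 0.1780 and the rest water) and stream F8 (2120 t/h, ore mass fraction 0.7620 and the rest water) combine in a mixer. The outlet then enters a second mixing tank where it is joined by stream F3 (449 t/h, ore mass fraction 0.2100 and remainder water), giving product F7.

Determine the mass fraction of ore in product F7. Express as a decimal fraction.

Overall, product flow = 4139 t/h.
ore in = 1570×0.178 + 2120×0.762 + 449×0.210 = 1989.2 t/h.
ore fraction in F7 = 0.4806.

0.4806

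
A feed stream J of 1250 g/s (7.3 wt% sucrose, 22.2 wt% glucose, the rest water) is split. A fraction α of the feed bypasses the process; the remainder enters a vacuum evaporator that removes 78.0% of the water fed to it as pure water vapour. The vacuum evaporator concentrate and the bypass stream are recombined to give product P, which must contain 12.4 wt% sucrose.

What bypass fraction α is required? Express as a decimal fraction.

All 1250×0.073 = 91.25 g/s of sucrose reaches P, so P = 91.25/0.124 = 735.89 g/s and vapour = 514.11 g/s.
The evaporator receives (1−α)·1250 of feed at 0.705 water and removes 0.780 of that water:
0.780×0.705×(1−α)×1250 = 514.11
(1−α) = 514.11/687.38 = 0.7479;  α = 0.2521.

0.252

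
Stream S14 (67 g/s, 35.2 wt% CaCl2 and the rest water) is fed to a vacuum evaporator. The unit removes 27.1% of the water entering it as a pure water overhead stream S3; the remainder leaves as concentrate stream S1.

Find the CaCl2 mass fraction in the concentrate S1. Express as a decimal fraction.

0.427

CaCl2 is not removed: 67×0.352 = 23.584 g/s of CaCl2 enters S1.
water entering = 67×0.648 = 43.416 g/s; overhead removed = 0.271×43.416 = 11.766 g/s.
Concentrate = 67 − 11.766 = 55.234 g/s.
Mass fraction = 23.584/55.234 = 0.427.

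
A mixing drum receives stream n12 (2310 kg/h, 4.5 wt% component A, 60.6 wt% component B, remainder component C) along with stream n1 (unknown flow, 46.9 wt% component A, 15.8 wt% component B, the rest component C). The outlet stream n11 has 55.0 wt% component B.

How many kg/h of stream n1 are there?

330 kg/h

Let n1 be the unknown flow. Total out = 2310 + n1.
component B balance: 1399.9 + 0.158·n1 = 0.550·(2310 + n1)
(0.158 − 0.550)·n1 = 0.550×2310 − 1399.9 = -129.36
n1 = -129.36 / -0.392 = 330 kg/h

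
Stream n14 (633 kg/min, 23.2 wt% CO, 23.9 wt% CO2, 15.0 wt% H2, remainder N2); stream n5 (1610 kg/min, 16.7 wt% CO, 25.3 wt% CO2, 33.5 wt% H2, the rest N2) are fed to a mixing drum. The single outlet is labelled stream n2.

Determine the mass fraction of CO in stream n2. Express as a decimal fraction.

0.1853

Total flow out = 633 + 1610 = 2243 kg/min.
CO in = 633×0.232 + 1610×0.167 = 415.73 kg/min.
CO mass fraction in n2 = 415.73/2243 = 0.1853.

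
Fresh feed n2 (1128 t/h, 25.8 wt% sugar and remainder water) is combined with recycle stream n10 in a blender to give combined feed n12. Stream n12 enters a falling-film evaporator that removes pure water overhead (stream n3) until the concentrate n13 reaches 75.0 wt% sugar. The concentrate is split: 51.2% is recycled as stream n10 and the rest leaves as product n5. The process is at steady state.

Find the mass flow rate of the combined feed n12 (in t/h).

1535 t/h

Overall sugar balance (none leaves overhead): sugar in fresh feed = sugar in product, i.e. 1128×0.258 = (1−0.512)·n13·0.750.
n13 = 291.02/(0.750×0.488) = 795.15 t/h.
Recycle n10 = 0.512×795.15 = 407.12 t/h.
Combined feed n12 = 1128 + 407.12 = 1535.1 t/h.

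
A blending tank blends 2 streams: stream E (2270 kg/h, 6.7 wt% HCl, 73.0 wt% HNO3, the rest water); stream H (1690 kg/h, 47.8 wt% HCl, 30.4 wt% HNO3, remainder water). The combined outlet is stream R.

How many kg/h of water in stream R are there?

water out = water in = 2270×0.203 + 1690×0.218 = 829.23 kg/h.

829.2 kg/h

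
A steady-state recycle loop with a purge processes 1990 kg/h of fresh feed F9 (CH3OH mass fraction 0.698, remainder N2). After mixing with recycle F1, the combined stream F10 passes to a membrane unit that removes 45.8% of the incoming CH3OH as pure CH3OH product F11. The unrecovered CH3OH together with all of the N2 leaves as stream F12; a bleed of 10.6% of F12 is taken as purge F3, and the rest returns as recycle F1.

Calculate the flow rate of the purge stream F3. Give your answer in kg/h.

N2 enters only via F9 and leaves only via the purge: 1990×0.302 = 0.106×(N2 in F12), and the membrane unit passes all N2, so N2 in F10 = N2 in F12 = 5669.6 kg/h.
CH3OH in F10: m_A = 1990×0.698 + (1−0.106)·(1−0.458)·m_A, so m_A = 1389/0.5155 = 2694.8 kg/h.
F12 = (1−0.458)×2694.8 + 5669.6 = 7130.2 kg/h.
Purge F3 = 0.106×7130.2 = 755.8 kg/h.

755.8 kg/h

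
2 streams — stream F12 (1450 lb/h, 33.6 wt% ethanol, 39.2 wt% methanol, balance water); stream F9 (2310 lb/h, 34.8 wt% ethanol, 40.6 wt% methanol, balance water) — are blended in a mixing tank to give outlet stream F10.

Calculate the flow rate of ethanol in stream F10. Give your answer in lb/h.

ethanol out = ethanol in = 1450×0.336 + 2310×0.348 = 1291.1 lb/h.

1291 lb/h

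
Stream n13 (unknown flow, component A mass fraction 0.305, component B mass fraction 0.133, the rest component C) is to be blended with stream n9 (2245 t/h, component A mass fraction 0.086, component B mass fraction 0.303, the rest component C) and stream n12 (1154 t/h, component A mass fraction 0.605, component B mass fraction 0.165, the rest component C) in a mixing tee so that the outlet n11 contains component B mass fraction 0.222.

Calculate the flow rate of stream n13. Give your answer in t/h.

1304 t/h

Let n13 be the unknown flow. Total out = 3399 + n13.
component B balance: 870.64 + 0.133·n13 = 0.222·(3399 + n13)
(0.133 − 0.222)·n13 = 0.222×3399 − 870.64 = -116.07
n13 = -116.07 / -0.089 = 1304.1 t/h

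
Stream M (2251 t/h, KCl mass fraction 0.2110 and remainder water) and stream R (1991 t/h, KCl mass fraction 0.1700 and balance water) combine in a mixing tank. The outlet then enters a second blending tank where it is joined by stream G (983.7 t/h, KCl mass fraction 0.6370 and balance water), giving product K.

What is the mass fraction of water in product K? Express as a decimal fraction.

Overall, product flow = 5225.7 t/h.
water in = 2251×0.789 + 1991×0.830 + 983.7×0.363 = 3785.7 t/h.
water fraction in K = 0.7244.

0.7244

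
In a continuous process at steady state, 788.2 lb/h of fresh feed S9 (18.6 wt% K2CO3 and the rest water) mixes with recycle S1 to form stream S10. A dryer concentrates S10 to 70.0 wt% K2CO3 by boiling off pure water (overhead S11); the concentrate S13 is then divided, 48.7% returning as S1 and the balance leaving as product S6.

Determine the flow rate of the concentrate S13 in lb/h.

408.3 lb/h

Overall K2CO3 balance (none leaves overhead): K2CO3 in fresh feed = K2CO3 in product, i.e. 788.2×0.186 = (1−0.487)·S13·0.700.
S13 = 146.61/(0.700×0.513) = 408.26 lb/h.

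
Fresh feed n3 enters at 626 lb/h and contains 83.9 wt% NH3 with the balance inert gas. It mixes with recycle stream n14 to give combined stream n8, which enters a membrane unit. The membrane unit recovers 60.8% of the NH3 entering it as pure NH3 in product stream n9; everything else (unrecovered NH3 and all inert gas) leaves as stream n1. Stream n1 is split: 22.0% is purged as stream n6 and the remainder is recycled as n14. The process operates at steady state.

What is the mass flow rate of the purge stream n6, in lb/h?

166 lb/h

inert gas enters only via n3 and leaves only via the purge: 626×0.161 = 0.220×(inert gas in n1), and the membrane unit passes all inert gas, so inert gas in n8 = inert gas in n1 = 458.12 lb/h.
NH3 in n8: m_A = 626×0.839 + (1−0.220)·(1−0.608)·m_A, so m_A = 525.21/0.6942 = 756.53 lb/h.
n1 = (1−0.608)×756.53 + 458.12 = 754.68 lb/h.
Purge n6 = 0.220×754.68 = 166.03 lb/h.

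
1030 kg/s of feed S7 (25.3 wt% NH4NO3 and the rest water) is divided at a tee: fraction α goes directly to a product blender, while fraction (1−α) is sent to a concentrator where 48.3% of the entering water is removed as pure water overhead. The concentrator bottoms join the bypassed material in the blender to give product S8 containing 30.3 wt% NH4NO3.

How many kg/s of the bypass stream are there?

All 1030×0.253 = 260.59 kg/s of NH4NO3 reaches S8, so S8 = 260.59/0.303 = 860.03 kg/s and vapour = 169.97 kg/s.
The evaporator receives (1−α)·1030 of feed at 0.747 water and removes 0.483 of that water:
0.483×0.747×(1−α)×1030 = 169.97
(1−α) = 169.97/371.63 = 0.4574;  α = 0.5426.
Bypass flow = 0.5426×1030 = 558.92 kg/s.

558.9 kg/s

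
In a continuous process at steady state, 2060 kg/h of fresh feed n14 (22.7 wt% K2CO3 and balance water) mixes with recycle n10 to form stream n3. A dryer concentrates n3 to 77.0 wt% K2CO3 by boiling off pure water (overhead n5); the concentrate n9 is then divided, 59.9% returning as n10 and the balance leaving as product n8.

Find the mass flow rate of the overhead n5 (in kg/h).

1453 kg/h

Overall K2CO3 balance (none leaves overhead): K2CO3 in fresh feed = K2CO3 in product, i.e. 2060×0.227 = (1−0.599)·n9·0.770.
n9 = 467.62/(0.770×0.401) = 1514.5 kg/h.
Recycle n10 = 0.599×1514.5 = 907.16 kg/h.
Combined feed n3 = 2060 + 907.16 = 2967.2 kg/h.
Overhead n5 = n3 − n9 = 2967.2 − 1514.5 = 1452.7 kg/h.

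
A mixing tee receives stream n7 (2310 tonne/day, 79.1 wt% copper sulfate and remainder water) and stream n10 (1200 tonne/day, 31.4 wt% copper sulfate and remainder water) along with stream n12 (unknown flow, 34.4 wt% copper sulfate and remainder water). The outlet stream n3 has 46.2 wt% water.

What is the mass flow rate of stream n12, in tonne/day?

1627 tonne/day

Let n12 be the unknown flow. Total out = 3510 + n12.
water balance: 1306 + 0.656·n12 = 0.462·(3510 + n12)
(0.656 − 0.462)·n12 = 0.462×3510 − 1306 = 315.63
n12 = 315.63 / 0.194 = 1627 tonne/day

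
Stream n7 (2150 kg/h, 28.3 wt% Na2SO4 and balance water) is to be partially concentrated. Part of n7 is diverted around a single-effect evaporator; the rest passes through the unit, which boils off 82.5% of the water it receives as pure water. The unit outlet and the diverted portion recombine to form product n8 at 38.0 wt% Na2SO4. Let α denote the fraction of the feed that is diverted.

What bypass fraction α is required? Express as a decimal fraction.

0.568

All 2150×0.283 = 608.45 kg/h of Na2SO4 reaches n8, so n8 = 608.45/0.380 = 1601.2 kg/h and vapour = 548.82 kg/h.
The evaporator receives (1−α)·2150 of feed at 0.717 water and removes 0.825 of that water:
0.825×0.717×(1−α)×2150 = 548.82
(1−α) = 548.82/1271.8 = 0.4315;  α = 0.5685.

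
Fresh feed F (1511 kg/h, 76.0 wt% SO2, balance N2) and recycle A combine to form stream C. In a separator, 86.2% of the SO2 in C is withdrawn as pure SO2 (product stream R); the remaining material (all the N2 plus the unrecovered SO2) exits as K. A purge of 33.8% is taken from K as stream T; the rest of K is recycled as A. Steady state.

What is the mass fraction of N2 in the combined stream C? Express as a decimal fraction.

N2 enters only via F and leaves only via the purge: 1511×0.240 = 0.338×(N2 in K), and the separator passes all N2, so N2 in C = N2 in K = 1072.9 kg/h.
SO2 in C: m_A = 1511×0.760 + (1−0.338)·(1−0.862)·m_A, so m_A = 1148.4/0.9086 = 1263.8 kg/h.
C = 1263.8 + 1072.9 = 2336.7 kg/h.
N2 fraction in C = 1072.9/2336.7 = 0.459.

0.459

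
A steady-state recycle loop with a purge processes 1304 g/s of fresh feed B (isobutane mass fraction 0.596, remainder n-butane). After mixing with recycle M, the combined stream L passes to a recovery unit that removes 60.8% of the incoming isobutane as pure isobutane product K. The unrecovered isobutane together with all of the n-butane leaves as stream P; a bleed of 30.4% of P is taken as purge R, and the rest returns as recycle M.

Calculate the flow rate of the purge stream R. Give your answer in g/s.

654.2 g/s

n-butane enters only via B and leaves only via the purge: 1304×0.404 = 0.304×(n-butane in P), and the recovery unit passes all n-butane, so n-butane in L = n-butane in P = 1732.9 g/s.
isobutane in L: m_A = 1304×0.596 + (1−0.304)·(1−0.608)·m_A, so m_A = 777.18/0.7272 = 1068.8 g/s.
P = (1−0.608)×1068.8 + 1732.9 = 2151.9 g/s.
Purge R = 0.304×2151.9 = 654.18 g/s.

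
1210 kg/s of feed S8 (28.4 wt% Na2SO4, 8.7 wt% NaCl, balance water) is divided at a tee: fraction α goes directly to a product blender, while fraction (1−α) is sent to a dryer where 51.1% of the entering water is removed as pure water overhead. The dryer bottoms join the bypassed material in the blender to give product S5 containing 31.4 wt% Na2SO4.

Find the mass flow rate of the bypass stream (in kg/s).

All 1210×0.284 = 343.64 kg/s of Na2SO4 reaches S5, so S5 = 343.64/0.314 = 1094.4 kg/s and vapour = 115.61 kg/s.
The evaporator receives (1−α)·1210 of feed at 0.629 water and removes 0.511 of that water:
0.511×0.629×(1−α)×1210 = 115.61
(1−α) = 115.61/388.92 = 0.2972;  α = 0.7028.
Bypass flow = 0.7028×1210 = 850.33 kg/s.

850.3 kg/s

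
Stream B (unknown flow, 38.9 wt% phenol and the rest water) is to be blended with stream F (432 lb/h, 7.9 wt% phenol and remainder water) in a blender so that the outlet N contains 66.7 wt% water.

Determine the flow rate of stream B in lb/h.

Let B be the unknown flow. Total out = 432 + B.
water balance: 397.87 + 0.611·B = 0.667·(432 + B)
(0.611 − 0.667)·B = 0.667×432 − 397.87 = -109.73
B = -109.73 / -0.056 = 1959.4 lb/h

1959 lb/h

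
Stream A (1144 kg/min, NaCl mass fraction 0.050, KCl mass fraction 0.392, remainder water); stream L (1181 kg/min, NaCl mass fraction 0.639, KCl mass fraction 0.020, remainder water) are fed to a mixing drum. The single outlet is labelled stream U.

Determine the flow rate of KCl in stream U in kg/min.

KCl out = KCl in = 1144×0.392 + 1181×0.020 = 472.07 kg/min.

472.1 kg/min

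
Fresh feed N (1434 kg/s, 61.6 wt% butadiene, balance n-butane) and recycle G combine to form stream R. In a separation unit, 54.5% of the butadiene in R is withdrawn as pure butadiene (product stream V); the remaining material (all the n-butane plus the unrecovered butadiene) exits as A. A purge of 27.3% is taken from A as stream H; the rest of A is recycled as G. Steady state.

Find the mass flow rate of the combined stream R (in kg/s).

n-butane enters only via N and leaves only via the purge: 1434×0.384 = 0.273×(n-butane in A), and the separation unit passes all n-butane, so n-butane in R = n-butane in A = 2017.1 kg/s.
butadiene in R: m_A = 1434×0.616 + (1−0.273)·(1−0.545)·m_A, so m_A = 883.34/0.6692 = 1320 kg/s.
R = 1320 + 2017.1 = 3337 kg/s.

3337 kg/s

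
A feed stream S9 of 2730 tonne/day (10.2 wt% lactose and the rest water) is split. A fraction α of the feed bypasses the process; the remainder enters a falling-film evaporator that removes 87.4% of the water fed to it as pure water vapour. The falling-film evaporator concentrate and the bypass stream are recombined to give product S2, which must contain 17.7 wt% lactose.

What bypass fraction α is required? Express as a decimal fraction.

0.460

All 2730×0.102 = 278.46 tonne/day of lactose reaches S2, so S2 = 278.46/0.177 = 1573.2 tonne/day and vapour = 1156.8 tonne/day.
The evaporator receives (1−α)·2730 of feed at 0.898 water and removes 0.874 of that water:
0.874×0.898×(1−α)×2730 = 1156.8
(1−α) = 1156.8/2142.6 = 0.5399;  α = 0.4601.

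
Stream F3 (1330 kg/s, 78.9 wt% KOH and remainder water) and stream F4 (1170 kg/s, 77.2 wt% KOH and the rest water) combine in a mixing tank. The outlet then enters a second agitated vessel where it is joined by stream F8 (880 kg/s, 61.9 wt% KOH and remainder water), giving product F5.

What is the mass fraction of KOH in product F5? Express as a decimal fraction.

Overall, product flow = 3380 kg/s.
KOH in = 1330×0.789 + 1170×0.772 + 880×0.619 = 2497.3 kg/s.
KOH fraction in F5 = 0.739.

0.739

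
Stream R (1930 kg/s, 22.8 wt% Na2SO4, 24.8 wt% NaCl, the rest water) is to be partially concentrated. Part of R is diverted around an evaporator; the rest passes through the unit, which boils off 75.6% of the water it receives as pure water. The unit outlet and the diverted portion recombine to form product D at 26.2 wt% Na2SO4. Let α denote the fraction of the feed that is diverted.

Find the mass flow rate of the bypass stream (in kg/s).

1298 kg/s

All 1930×0.228 = 440.04 kg/s of Na2SO4 reaches D, so D = 440.04/0.262 = 1679.5 kg/s and vapour = 250.46 kg/s.
The evaporator receives (1−α)·1930 of feed at 0.524 water and removes 0.756 of that water:
0.756×0.524×(1−α)×1930 = 250.46
(1−α) = 250.46/764.56 = 0.3276;  α = 0.6724.
Bypass flow = 0.6724×1930 = 1297.8 kg/s.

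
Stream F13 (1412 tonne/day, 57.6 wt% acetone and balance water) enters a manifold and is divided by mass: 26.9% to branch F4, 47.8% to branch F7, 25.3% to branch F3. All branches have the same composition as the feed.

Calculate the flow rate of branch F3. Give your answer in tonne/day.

357.2 tonne/day

Branch F3 flow = 0.253×1412 = 357.24 tonne/day.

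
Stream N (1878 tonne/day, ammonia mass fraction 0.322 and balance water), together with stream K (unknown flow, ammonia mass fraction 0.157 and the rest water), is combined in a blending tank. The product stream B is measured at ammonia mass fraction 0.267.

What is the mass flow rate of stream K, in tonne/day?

939 tonne/day

Let K be the unknown flow. Total out = 1878 + K.
ammonia balance: 604.72 + 0.157·K = 0.267·(1878 + K)
(0.157 − 0.267)·K = 0.267×1878 − 604.72 = -103.29
K = -103.29 / -0.110 = 939 tonne/day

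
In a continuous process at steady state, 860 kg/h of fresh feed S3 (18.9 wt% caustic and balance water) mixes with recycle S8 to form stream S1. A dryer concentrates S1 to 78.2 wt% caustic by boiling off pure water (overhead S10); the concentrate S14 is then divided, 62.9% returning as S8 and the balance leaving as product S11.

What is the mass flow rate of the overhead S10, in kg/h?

652.1 kg/h

Overall caustic balance (none leaves overhead): caustic in fresh feed = caustic in product, i.e. 860×0.189 = (1−0.629)·S14·0.782.
S14 = 162.54/(0.782×0.371) = 560.25 kg/h.
Recycle S8 = 0.629×560.25 = 352.4 kg/h.
Combined feed S1 = 860 + 352.4 = 1212.4 kg/h.
Overhead S10 = S1 − S14 = 1212.4 − 560.25 = 652.15 kg/h.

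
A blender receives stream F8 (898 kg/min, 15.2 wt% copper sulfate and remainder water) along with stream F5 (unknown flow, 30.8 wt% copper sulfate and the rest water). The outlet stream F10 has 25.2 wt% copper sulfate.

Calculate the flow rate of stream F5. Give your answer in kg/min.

1604 kg/min

Let F5 be the unknown flow. Total out = 898 + F5.
copper sulfate balance: 136.5 + 0.308·F5 = 0.252·(898 + F5)
(0.308 − 0.252)·F5 = 0.252×898 − 136.5 = 89.8
F5 = 89.8 / 0.056 = 1603.6 kg/min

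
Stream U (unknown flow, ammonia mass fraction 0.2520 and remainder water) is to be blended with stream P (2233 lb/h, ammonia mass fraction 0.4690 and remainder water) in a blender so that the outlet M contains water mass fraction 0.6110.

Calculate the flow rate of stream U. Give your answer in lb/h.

Let U be the unknown flow. Total out = 2233 + U.
water balance: 1185.7 + 0.748·U = 0.611·(2233 + U)
(0.748 − 0.611)·U = 0.611×2233 − 1185.7 = 178.64
U = 178.64 / 0.137 = 1303.9 lb/h

1304 lb/h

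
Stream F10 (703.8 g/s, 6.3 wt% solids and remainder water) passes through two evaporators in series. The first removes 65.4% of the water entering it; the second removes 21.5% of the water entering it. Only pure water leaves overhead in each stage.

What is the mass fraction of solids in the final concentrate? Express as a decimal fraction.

water in feed = 703.8×0.937 = 659.46 g/s.
After stage 1: water left = (1−0.654)×659.46 = 228.17; stream total = 272.51 g/s.
After stage 2: water left = (1−0.215)×228.17 = 179.12; final concentrate = 223.46 g/s.
solids fraction = 44.339/223.46 = 0.1984.

0.1984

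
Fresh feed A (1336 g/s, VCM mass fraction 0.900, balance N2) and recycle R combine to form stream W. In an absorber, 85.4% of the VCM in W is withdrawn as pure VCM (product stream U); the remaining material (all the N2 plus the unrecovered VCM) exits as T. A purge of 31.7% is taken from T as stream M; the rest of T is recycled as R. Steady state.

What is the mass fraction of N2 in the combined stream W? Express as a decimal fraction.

0.240

N2 enters only via A and leaves only via the purge: 1336×0.100 = 0.317×(N2 in T), and the absorber passes all N2, so N2 in W = N2 in T = 421.45 g/s.
VCM in W: m_A = 1336×0.900 + (1−0.317)·(1−0.854)·m_A, so m_A = 1202.4/0.9003 = 1335.6 g/s.
W = 1335.6 + 421.45 = 1757 g/s.
N2 fraction in W = 421.45/1757 = 0.240.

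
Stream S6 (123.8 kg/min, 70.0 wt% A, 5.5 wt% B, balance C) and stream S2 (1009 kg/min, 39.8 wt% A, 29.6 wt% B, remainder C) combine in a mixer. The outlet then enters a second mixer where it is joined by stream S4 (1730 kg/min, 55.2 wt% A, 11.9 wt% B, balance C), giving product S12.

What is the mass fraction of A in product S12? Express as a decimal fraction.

Overall, product flow = 2862.8 kg/min.
A in = 123.8×0.700 + 1009×0.398 + 1730×0.552 = 1443.2 kg/min.
A fraction in S12 = 0.5041.

0.5041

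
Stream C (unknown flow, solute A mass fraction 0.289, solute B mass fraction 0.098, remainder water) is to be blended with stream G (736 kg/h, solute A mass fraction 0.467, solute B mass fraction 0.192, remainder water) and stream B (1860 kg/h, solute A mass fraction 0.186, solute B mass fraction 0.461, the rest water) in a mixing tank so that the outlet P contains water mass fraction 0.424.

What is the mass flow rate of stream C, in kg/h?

Let C be the unknown flow. Total out = 2596 + C.
water balance: 907.56 + 0.613·C = 0.424·(2596 + C)
(0.613 − 0.424)·C = 0.424×2596 − 907.56 = 193.15
C = 193.15 / 0.189 = 1021.9 kg/h

1022 kg/h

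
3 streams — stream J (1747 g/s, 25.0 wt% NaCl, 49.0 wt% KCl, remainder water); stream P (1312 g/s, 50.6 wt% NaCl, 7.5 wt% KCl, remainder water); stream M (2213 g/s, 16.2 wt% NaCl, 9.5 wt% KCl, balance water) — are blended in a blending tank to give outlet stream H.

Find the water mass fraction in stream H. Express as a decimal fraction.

0.502

Total flow out = 1747 + 1312 + 2213 = 5272 g/s.
water in = 1747×0.260 + 1312×0.419 + 2213×0.743 = 2648.2 g/s.
water mass fraction in H = 2648.2/5272 = 0.502.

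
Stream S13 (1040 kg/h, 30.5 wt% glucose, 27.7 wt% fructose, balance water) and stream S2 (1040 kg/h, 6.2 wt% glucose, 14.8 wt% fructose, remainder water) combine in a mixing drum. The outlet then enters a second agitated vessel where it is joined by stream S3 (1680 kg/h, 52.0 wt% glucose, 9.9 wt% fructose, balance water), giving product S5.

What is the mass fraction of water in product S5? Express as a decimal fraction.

0.504

Overall, product flow = 3760 kg/h.
water in = 1040×0.418 + 1040×0.790 + 1680×0.381 = 1896.4 kg/h.
water fraction in S5 = 0.504.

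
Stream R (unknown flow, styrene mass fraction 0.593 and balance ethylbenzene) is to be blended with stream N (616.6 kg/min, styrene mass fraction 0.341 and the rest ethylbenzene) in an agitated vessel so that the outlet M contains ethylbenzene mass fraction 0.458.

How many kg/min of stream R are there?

2430 kg/min

Let R be the unknown flow. Total out = 616.6 + R.
ethylbenzene balance: 406.34 + 0.407·R = 0.458·(616.6 + R)
(0.407 − 0.458)·R = 0.458×616.6 − 406.34 = -123.94
R = -123.94 / -0.051 = 2430.1 kg/min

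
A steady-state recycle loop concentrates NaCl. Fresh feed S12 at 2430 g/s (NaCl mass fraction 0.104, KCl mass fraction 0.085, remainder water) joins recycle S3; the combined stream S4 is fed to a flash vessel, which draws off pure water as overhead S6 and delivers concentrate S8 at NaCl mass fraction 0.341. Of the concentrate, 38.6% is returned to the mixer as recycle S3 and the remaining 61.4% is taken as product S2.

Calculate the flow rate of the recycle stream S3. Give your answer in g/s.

Overall NaCl balance (none leaves overhead): NaCl in fresh feed = NaCl in product, i.e. 2430×0.104 = (1−0.386)·S8·0.341.
S8 = 252.72/(0.341×0.614) = 1207 g/s.
Recycle S3 = 0.386×1207 = 465.91 g/s.

465.9 g/s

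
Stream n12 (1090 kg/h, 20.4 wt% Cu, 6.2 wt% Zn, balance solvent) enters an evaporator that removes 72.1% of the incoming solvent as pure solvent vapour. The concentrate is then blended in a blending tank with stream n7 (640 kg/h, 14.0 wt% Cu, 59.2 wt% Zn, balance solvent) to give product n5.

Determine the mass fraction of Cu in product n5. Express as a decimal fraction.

0.2705

Vapour removed = 0.721×0.734×1090 = 576.84 kg/h; concentrate = 513.16 kg/h.
Cu reaching the mixer = 222.36 (from concentrate) + 640×0.140 = 311.96 kg/h.
Product flow = 513.16 + 640 = 1153.2 kg/h; Cu fraction = 0.2705.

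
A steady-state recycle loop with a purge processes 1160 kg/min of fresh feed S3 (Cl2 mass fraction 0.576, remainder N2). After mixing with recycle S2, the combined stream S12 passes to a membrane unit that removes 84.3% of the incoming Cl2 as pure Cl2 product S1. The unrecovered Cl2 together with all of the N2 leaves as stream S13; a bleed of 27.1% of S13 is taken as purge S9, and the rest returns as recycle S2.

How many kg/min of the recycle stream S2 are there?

N2 enters only via S3 and leaves only via the purge: 1160×0.424 = 0.271×(N2 in S13), and the membrane unit passes all N2, so N2 in S12 = N2 in S13 = 1814.9 kg/min.
Cl2 in S12: m_A = 1160×0.576 + (1−0.271)·(1−0.843)·m_A, so m_A = 668.16/0.8855 = 754.52 kg/min.
S13 = (1−0.843)×754.52 + 1814.9 = 1933.4 kg/min.
Recycle S2 = (1−0.271)×1933.4 = 1409.4 kg/min.

1409 kg/min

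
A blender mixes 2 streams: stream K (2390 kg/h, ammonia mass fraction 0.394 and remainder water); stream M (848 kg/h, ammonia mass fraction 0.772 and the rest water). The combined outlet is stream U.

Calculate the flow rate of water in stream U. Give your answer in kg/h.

1642 kg/h

water out = water in = 2390×0.606 + 848×0.228 = 1641.7 kg/h.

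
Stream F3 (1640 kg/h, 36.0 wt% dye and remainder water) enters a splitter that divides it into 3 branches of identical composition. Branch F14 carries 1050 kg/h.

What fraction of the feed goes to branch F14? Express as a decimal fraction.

Fraction to F14 = 1050/1640 = 0.6402.

0.640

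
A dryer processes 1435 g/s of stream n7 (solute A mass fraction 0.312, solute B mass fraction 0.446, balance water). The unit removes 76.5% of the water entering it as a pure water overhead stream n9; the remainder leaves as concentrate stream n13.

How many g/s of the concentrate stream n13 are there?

water entering = 1435×0.242 = 347.27 g/s; overhead removed = 0.765×347.27 = 265.66 g/s.
Concentrate = 1435 − 265.66 = 1169.3 g/s.

1169 g/s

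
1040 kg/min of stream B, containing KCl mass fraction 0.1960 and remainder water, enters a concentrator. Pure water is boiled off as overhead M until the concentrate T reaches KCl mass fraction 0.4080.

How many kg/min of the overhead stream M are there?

KCl is conserved: 1040×0.196 = 203.84 kg/min all reports to the concentrate.
Concentrate = 203.84/(target fraction) = 499.61 kg/min.
Overhead = 1040 − 499.61 = 540.39 kg/min.

540.4 kg/min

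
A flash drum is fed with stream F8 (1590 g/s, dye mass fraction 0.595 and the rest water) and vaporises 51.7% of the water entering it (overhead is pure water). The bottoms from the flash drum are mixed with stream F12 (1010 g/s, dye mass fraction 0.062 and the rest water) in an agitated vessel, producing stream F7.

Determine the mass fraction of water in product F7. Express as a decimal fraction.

Vapour removed = 0.517×0.405×1590 = 332.92 g/s; concentrate = 1257.1 g/s.
water reaching the mixer = 311.03 (from concentrate) + 1010×0.938 = 1258.4 g/s.
Product flow = 1257.1 + 1010 = 2267.1 g/s; water fraction = 0.555.

0.555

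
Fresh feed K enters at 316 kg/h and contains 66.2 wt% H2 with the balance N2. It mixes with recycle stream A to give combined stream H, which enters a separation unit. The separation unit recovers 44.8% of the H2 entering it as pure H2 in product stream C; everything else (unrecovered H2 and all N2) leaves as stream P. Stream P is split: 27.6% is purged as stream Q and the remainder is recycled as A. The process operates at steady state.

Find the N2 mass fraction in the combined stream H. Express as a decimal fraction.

0.526

N2 enters only via K and leaves only via the purge: 316×0.338 = 0.276×(N2 in P), and the separation unit passes all N2, so N2 in H = N2 in P = 386.99 kg/h.
H2 in H: m_A = 316×0.662 + (1−0.276)·(1−0.448)·m_A, so m_A = 209.19/0.6004 = 348.45 kg/h.
H = 348.45 + 386.99 = 735.43 kg/h.
N2 fraction in H = 386.99/735.43 = 0.526.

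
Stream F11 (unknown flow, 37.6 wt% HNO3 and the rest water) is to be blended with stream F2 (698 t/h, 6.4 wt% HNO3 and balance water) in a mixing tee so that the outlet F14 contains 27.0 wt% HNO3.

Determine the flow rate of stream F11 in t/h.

1356 t/h

Let F11 be the unknown flow. Total out = 698 + F11.
HNO3 balance: 44.672 + 0.376·F11 = 0.270·(698 + F11)
(0.376 − 0.270)·F11 = 0.270×698 − 44.672 = 143.79
F11 = 143.79 / 0.106 = 1356.5 t/h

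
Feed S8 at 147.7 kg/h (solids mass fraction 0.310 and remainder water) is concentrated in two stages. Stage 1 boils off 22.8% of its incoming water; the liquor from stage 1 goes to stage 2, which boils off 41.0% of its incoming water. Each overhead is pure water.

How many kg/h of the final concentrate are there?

92.21 kg/h

water in feed = 147.7×0.690 = 101.91 kg/h.
After stage 1: water left = (1−0.228)×101.91 = 78.677; stream total = 124.46 kg/h.
After stage 2: water left = (1−0.410)×78.677 = 46.419; final concentrate = 92.206 kg/h.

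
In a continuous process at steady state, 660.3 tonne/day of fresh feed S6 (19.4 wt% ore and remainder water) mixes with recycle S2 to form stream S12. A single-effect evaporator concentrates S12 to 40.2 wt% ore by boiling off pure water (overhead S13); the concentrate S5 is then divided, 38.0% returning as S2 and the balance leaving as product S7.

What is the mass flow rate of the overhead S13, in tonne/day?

Overall ore balance (none leaves overhead): ore in fresh feed = ore in product, i.e. 660.3×0.194 = (1−0.380)·S5·0.402.
S5 = 128.1/(0.402×0.620) = 513.96 tonne/day.
Recycle S2 = 0.380×513.96 = 195.3 tonne/day.
Combined feed S12 = 660.3 + 195.3 = 855.6 tonne/day.
Overhead S13 = S12 − S5 = 855.6 − 513.96 = 341.65 tonne/day.

341.6 tonne/day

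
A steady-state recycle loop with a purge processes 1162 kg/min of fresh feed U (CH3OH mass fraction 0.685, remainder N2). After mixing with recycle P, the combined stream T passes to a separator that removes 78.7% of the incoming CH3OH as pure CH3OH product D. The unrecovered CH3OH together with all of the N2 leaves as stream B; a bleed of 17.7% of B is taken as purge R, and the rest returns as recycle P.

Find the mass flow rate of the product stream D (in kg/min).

CH3OH in T: m_A = 1162×0.685 + (1−0.177)·(1−0.787)·m_A, so m_A = 795.97/0.8247 = 965.16 kg/min.
Product D = 0.787×965.16 = 759.58 kg/min.

759.6 kg/min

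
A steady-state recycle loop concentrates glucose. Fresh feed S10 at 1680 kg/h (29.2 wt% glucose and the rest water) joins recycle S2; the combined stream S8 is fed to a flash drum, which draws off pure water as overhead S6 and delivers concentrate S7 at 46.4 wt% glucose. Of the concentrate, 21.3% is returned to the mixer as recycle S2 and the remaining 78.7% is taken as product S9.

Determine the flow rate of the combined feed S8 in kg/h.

1966 kg/h

Overall glucose balance (none leaves overhead): glucose in fresh feed = glucose in product, i.e. 1680×0.292 = (1−0.213)·S7·0.464.
S7 = 490.56/(0.464×0.787) = 1343.4 kg/h.
Recycle S2 = 0.213×1343.4 = 286.14 kg/h.
Combined feed S8 = 1680 + 286.14 = 1966.1 kg/h.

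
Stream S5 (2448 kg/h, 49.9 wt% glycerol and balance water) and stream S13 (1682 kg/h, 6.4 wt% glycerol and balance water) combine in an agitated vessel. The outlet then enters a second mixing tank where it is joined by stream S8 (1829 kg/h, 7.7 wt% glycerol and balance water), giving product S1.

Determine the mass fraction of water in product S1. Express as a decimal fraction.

0.7533

Overall, product flow = 5959 kg/h.
water in = 2448×0.501 + 1682×0.936 + 1829×0.923 = 4489 kg/h.
water fraction in S1 = 0.7533.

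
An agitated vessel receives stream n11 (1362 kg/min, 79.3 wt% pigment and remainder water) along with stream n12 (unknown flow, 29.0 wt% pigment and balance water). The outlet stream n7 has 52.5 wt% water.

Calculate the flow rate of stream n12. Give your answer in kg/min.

2341 kg/min

Let n12 be the unknown flow. Total out = 1362 + n12.
water balance: 281.93 + 0.710·n12 = 0.525·(1362 + n12)
(0.710 − 0.525)·n12 = 0.525×1362 − 281.93 = 433.12
n12 = 433.12 / 0.185 = 2341.2 kg/min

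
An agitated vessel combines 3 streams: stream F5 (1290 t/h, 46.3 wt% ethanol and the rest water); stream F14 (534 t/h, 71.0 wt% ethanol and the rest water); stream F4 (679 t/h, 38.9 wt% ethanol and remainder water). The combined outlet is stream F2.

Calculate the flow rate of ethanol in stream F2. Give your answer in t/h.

1241 t/h

ethanol out = ethanol in = 1290×0.463 + 534×0.710 + 679×0.389 = 1240.5 t/h.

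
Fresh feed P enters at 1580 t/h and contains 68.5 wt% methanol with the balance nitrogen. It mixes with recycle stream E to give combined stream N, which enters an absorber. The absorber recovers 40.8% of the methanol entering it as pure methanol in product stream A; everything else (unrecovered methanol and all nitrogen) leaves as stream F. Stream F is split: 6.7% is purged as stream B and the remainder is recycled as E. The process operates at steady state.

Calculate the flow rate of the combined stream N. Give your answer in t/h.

9846 t/h

nitrogen enters only via P and leaves only via the purge: 1580×0.315 = 0.067×(nitrogen in F), and the absorber passes all nitrogen, so nitrogen in N = nitrogen in F = 7428.4 t/h.
methanol in N: m_A = 1580×0.685 + (1−0.067)·(1−0.408)·m_A, so m_A = 1082.3/0.4477 = 2417.7 t/h.
N = 2417.7 + 7428.4 = 9846 t/h.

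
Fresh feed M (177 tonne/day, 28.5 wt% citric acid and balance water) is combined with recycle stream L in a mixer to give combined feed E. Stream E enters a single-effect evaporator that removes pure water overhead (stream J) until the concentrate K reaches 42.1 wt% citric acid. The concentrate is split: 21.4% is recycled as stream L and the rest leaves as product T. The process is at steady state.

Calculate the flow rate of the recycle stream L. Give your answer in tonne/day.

Overall citric acid balance (none leaves overhead): citric acid in fresh feed = citric acid in product, i.e. 177×0.285 = (1−0.214)·K·0.421.
K = 50.445/(0.421×0.786) = 152.45 tonne/day.
Recycle L = 0.214×152.45 = 32.623 tonne/day.

32.62 tonne/day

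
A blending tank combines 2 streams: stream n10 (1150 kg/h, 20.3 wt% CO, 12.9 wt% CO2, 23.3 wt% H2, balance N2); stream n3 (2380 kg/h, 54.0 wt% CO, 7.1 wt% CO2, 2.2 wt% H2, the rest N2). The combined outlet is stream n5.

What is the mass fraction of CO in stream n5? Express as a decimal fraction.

0.4302

Total flow out = 1150 + 2380 = 3530 kg/h.
CO in = 1150×0.203 + 2380×0.540 = 1518.7 kg/h.
CO mass fraction in n5 = 1518.7/3530 = 0.4302.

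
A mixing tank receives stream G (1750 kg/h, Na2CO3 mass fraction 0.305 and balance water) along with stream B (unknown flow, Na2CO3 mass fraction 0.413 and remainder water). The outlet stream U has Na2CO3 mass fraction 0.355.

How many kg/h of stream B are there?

Let B be the unknown flow. Total out = 1750 + B.
Na2CO3 balance: 533.75 + 0.413·B = 0.355·(1750 + B)
(0.413 − 0.355)·B = 0.355×1750 − 533.75 = 87.5
B = 87.5 / 0.058 = 1508.6 kg/h

1509 kg/h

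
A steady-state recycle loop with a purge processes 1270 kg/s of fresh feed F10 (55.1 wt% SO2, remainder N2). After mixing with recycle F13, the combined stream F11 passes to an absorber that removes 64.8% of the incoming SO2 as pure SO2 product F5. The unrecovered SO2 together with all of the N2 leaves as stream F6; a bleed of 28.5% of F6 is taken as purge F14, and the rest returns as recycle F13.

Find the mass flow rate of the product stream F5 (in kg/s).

SO2 in F11: m_A = 1270×0.551 + (1−0.285)·(1−0.648)·m_A, so m_A = 699.77/0.7483 = 935.12 kg/s.
Product F5 = 0.648×935.12 = 605.96 kg/s.

606 kg/s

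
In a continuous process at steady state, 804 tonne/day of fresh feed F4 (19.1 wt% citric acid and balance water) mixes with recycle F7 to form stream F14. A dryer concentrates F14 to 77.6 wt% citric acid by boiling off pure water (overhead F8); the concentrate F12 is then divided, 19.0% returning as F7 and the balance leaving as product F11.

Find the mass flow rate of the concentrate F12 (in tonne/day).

Overall citric acid balance (none leaves overhead): citric acid in fresh feed = citric acid in product, i.e. 804×0.191 = (1−0.190)·F12·0.776.
F12 = 153.56/(0.776×0.810) = 244.31 tonne/day.

244.3 tonne/day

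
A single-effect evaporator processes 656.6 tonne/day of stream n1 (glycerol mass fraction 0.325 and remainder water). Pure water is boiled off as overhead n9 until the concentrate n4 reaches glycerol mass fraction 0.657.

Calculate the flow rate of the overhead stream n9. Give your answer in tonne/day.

331.8 tonne/day

glycerol is conserved: 656.6×0.325 = 213.4 tonne/day all reports to the concentrate.
Concentrate = 213.4/(target fraction) = 324.8 tonne/day.
Overhead = 656.6 − 324.8 = 331.8 tonne/day.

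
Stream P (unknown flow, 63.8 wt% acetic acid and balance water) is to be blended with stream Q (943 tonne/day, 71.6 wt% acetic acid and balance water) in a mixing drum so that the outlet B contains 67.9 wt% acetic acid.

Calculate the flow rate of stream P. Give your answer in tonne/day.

851 tonne/day

Let P be the unknown flow. Total out = 943 + P.
acetic acid balance: 675.19 + 0.638·P = 0.679·(943 + P)
(0.638 − 0.679)·P = 0.679×943 − 675.19 = -34.891
P = -34.891 / -0.041 = 851 tonne/day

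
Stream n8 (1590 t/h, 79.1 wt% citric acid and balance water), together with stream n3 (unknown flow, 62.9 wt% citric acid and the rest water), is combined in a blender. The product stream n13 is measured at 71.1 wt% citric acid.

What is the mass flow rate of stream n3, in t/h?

1551 t/h

Let n3 be the unknown flow. Total out = 1590 + n3.
citric acid balance: 1257.7 + 0.629·n3 = 0.711·(1590 + n3)
(0.629 − 0.711)·n3 = 0.711×1590 − 1257.7 = -127.2
n3 = -127.2 / -0.082 = 1551.2 t/h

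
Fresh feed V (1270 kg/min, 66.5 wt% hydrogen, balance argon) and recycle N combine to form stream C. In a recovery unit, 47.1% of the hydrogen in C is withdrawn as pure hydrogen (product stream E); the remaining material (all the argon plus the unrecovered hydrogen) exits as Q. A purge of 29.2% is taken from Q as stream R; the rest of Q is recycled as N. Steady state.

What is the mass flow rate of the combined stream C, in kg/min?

argon enters only via V and leaves only via the purge: 1270×0.335 = 0.292×(argon in Q), and the recovery unit passes all argon, so argon in C = argon in Q = 1457 kg/min.
hydrogen in C: m_A = 1270×0.665 + (1−0.292)·(1−0.471)·m_A, so m_A = 844.55/0.6255 = 1350.3 kg/min.
C = 1350.3 + 1457 = 2807.3 kg/min.

2807 kg/min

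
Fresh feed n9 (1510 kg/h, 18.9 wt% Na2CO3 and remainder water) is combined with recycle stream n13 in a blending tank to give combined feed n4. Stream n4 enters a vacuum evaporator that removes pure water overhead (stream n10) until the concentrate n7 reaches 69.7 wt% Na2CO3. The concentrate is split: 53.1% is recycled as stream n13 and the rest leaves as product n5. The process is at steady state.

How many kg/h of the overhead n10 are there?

1101 kg/h

Overall Na2CO3 balance (none leaves overhead): Na2CO3 in fresh feed = Na2CO3 in product, i.e. 1510×0.189 = (1−0.531)·n7·0.697.
n7 = 285.39/(0.697×0.469) = 873.04 kg/h.
Recycle n13 = 0.531×873.04 = 463.58 kg/h.
Combined feed n4 = 1510 + 463.58 = 1973.6 kg/h.
Overhead n10 = n4 − n7 = 1973.6 − 873.04 = 1100.5 kg/h.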